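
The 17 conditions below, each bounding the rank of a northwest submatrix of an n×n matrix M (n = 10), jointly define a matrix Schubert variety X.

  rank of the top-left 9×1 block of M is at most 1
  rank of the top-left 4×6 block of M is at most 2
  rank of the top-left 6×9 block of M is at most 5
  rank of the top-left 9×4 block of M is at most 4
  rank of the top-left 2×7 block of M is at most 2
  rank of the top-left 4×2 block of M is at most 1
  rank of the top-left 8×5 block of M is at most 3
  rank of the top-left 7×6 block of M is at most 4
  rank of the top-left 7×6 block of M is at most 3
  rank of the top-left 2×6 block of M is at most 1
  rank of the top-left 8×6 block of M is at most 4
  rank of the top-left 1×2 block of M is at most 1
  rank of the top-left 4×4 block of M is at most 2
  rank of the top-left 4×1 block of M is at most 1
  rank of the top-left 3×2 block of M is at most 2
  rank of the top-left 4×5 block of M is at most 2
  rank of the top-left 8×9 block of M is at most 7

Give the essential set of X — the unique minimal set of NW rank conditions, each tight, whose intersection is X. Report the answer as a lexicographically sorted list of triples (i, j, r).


Reconstructing r_w from the 17 given conditions:

  R[1]: 1  1  1  1  1  1  1  1  1  1
  R[2]: 1  1  1  1  1  1  2  2  2  2
  R[3]: 1  1  2  2  2  2  3  3  3  3
  R[4]: 1  1  2  2  2  2  3  4  4  4
  R[5]: 1  2  3  3  3  3  4  5  5  5
  R[6]: 1  2  3  3  3  3  4  5  5  6
  R[7]: 1  2  3  3  3  3  4  5  6  7
  R[8]: 1  2  3  3  3  4  5  6  7  8
  R[9]: 1  2  3  4  4  5  6  7  8  9
  R[10]: 1  2  3  4  5  6  7  8  9  10

so w = (1, 7, 3, 8, 2, 10, 9, 6, 4, 5).

Rothe diagram D(w) (19 cells), 6 SE-corners (essential conditions):

[(2, 6, 1), (4, 2, 1), (4, 6, 2), (6, 9, 5), (7, 6, 3), (8, 5, 3)]


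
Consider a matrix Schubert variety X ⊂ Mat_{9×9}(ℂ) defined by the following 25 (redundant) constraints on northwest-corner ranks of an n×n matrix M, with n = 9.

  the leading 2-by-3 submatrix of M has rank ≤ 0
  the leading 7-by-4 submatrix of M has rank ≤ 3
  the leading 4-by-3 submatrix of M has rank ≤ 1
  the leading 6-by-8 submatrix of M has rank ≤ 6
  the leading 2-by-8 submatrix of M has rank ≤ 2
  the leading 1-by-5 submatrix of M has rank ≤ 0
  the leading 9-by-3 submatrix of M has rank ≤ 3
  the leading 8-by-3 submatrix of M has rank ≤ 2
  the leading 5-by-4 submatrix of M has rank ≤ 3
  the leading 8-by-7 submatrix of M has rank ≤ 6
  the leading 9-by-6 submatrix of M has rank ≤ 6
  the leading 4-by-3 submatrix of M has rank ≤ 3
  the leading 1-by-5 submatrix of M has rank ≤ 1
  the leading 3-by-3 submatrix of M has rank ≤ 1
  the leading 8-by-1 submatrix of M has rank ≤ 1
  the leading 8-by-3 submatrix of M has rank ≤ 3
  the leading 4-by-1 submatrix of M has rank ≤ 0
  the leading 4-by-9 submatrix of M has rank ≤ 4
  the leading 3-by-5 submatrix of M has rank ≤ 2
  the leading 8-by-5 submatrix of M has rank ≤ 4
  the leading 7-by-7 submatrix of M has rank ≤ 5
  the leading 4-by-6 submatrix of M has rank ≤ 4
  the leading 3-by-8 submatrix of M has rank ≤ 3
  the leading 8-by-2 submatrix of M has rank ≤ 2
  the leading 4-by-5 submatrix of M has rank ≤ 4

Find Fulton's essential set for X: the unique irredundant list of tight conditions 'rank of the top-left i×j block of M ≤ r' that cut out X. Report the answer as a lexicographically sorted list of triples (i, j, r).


The tightest implied rank at each (i,j), from the 25 conditions:

  0, 0, 0, 0, 0, 1, 1, 1, 1
  0, 0, 0, 1, 1, 2, 2, 2, 2
  0, 1, 1, 2, 2, 3, 3, 3, 3
  0, 1, 1, 2, 3, 4, 4, 4, 4
  1, 2, 2, 3, 4, 5, 5, 5, 5
  1, 2, 2, 3, 4, 5, 5, 6, 6
  1, 2, 2, 3, 4, 5, 5, 6, 7
  1, 2, 2, 3, 4, 5, 6, 7, 8
  1, 2, 3, 4, 5, 6, 7, 8, 9

second differences of R give the permutation w = (6, 4, 2, 5, 1, 8, 9, 7, 3).

Fulton essential set (6 of the 16 Rothe cells):

[(1, 5, 0), (2, 3, 0), (4, 1, 0), (4, 3, 1), (7, 7, 5), (8, 3, 2)]


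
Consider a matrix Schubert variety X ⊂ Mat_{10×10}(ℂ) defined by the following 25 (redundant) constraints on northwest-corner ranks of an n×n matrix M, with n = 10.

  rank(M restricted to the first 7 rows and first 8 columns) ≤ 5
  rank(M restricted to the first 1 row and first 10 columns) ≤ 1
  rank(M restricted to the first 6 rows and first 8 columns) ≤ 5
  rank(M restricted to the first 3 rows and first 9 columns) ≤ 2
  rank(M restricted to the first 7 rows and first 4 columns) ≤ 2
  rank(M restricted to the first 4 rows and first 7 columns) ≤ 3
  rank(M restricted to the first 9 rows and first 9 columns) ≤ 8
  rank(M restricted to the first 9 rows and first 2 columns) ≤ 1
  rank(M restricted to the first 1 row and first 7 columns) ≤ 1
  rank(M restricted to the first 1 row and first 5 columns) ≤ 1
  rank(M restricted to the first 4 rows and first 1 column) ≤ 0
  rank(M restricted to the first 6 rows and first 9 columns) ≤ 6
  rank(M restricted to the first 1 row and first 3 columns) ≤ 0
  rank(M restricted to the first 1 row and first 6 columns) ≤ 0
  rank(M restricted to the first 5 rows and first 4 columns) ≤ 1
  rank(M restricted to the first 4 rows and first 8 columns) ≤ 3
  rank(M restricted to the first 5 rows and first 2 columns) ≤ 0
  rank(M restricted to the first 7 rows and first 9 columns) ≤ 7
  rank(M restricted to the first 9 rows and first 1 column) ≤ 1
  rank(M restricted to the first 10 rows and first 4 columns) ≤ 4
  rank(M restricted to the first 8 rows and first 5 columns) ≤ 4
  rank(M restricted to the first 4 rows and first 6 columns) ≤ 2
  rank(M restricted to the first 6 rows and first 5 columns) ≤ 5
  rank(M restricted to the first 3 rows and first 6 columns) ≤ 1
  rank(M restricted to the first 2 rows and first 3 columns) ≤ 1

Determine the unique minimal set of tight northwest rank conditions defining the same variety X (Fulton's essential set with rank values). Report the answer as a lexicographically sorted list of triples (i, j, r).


Propagating the 25 rank bounds to every northwest block:

  i=1: 0  0  0  0  0  0  1  1  1  1
  i=2: 0  0  1  1  1  1  2  2  2  2
  i=3: 0  0  1  1  1  1  2  2  2  3
  i=4: 0  0  1  1  2  2  3  3  3  4
  i=5: 0  0  1  1  2  3  4  4  4  5
  i=6: 1  1  2  2  3  4  5  5  5  6
  i=7: 1  1  2  2  3  4  5  5  6  7
  i=8: 1  1  2  3  4  5  6  6  7  8
  i=9: 1  1  2  3  4  5  6  7  8  9
  i=10: 1  2  3  4  5  6  7  8  9  10

so w = (7, 3, 10, 5, 6, 1, 9, 4, 8, 2).

ℓ(w)=26; the 8 essential cells (i,j,r):

[(1, 6, 0), (3, 6, 1), (3, 9, 2), (5, 2, 0), (5, 4, 1), (7, 4, 2), (7, 8, 5), (9, 2, 1)]


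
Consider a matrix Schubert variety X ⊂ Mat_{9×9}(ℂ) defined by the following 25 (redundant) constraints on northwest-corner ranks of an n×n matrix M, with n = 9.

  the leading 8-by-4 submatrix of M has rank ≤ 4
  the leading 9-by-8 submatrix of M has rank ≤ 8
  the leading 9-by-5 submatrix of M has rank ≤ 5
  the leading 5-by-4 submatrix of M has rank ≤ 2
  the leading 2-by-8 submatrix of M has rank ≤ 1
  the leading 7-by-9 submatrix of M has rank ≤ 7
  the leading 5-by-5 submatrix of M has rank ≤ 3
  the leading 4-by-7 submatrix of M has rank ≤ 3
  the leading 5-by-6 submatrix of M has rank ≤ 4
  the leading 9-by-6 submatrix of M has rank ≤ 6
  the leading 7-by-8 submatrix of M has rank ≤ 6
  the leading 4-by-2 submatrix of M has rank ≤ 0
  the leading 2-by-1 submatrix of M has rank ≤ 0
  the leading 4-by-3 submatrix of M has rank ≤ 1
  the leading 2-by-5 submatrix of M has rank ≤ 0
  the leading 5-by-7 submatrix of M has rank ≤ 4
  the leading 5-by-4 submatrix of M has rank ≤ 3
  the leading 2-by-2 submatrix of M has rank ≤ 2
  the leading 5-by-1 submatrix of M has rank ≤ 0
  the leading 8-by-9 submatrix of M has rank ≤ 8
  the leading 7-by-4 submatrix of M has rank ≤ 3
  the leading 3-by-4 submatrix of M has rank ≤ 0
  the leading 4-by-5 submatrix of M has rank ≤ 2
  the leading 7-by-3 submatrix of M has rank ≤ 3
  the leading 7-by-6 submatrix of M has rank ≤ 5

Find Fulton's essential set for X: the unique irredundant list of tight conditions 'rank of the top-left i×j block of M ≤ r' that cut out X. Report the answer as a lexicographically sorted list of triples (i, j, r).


Reconstructing r_w from the 25 given conditions:

  row 1: 0, 0, 0, 0, 0, 1, 1, 1, 1
  row 2: 0, 0, 0, 0, 0, 1, 1, 1, 2
  row 3: 0, 0, 0, 0, 1, 2, 2, 2, 3
  row 4: 0, 0, 1, 1, 2, 3, 3, 3, 4
  row 5: 0, 1, 2, 2, 3, 4, 4, 4, 5
  row 6: 1, 2, 3, 3, 4, 5, 5, 5, 6
  row 7: 1, 2, 3, 3, 4, 5, 6, 6, 7
  row 8: 1, 2, 3, 4, 5, 6, 7, 7, 8
  row 9: 1, 2, 3, 4, 5, 6, 7, 8, 9

second differences of R give the permutation w = (6, 9, 5, 3, 2, 1, 7, 4, 8).

6 SE-corners of the 20-cell Rothe diagram give Ess(w):

[(2, 5, 0), (2, 8, 1), (3, 4, 0), (4, 2, 0), (5, 1, 0), (7, 4, 3)]


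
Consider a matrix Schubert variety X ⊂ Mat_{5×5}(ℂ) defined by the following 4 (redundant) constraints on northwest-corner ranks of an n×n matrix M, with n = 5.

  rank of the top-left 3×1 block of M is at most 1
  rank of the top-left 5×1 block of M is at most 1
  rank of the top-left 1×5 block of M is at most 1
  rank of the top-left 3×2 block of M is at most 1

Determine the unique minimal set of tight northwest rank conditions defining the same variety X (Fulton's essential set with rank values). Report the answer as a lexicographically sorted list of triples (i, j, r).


Computing R[i][j] = min implied NW-rank bound (n=5, 4 conditions):

  R[1]: 1 1 1 1 1
  R[2]: 1 1 2 2 2
  R[3]: 1 1 2 3 3
  R[4]: 1 2 3 4 4
  R[5]: 1 2 3 4 5

so w = (1, 3, 4, 2, 5).

D(w) has 2 cells with 1 SE-corner; essential set:

[(3, 2, 1)]


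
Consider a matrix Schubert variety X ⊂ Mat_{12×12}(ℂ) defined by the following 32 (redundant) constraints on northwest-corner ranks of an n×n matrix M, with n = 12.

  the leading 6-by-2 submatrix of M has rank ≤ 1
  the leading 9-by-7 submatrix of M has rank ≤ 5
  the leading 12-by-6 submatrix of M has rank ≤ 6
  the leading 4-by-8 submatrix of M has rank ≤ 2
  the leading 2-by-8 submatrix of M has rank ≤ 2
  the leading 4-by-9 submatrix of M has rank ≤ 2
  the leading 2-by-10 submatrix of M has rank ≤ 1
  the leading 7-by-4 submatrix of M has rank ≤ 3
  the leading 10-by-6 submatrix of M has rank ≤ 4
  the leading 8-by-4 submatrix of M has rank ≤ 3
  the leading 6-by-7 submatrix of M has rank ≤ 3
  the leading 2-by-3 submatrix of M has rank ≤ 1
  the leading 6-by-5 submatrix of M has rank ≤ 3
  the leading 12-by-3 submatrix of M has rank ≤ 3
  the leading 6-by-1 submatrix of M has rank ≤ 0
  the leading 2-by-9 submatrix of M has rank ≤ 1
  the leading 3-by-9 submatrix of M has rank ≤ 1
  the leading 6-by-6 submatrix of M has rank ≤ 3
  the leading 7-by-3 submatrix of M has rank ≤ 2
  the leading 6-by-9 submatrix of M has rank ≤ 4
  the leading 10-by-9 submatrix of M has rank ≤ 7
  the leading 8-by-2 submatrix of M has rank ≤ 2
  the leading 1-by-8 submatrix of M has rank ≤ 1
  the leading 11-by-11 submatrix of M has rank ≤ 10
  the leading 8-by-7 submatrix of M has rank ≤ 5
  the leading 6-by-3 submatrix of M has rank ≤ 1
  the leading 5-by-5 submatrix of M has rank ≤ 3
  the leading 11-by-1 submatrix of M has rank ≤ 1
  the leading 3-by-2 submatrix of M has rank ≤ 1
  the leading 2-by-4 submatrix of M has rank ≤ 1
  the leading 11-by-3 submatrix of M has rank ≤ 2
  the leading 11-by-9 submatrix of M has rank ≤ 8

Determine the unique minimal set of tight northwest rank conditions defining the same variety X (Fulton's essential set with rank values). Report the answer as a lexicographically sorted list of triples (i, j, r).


Recovering R(i,j) via the rank-extension bound from the 32 conditions:

  0, 1, 1, 1, 1, 1, 1, 1, 1, 1, 1, 1
  0, 1, 1, 1, 1, 1, 1, 1, 1, 1, 2, 2
  0, 1, 1, 1, 1, 1, 1, 1, 1, 2, 3, 3
  0, 1, 1, 2, 2, 2, 2, 2, 2, 3, 4, 4
  0, 1, 1, 2, 3, 3, 3, 3, 3, 4, 5, 5
  0, 1, 1, 2, 3, 3, 3, 4, 4, 5, 6, 6
  1, 2, 2, 3, 4, 4, 4, 5, 5, 6, 7, 7
  1, 2, 2, 3, 4, 4, 5, 6, 6, 7, 8, 8
  1, 2, 2, 3, 4, 4, 5, 6, 7, 8, 9, 9
  1, 2, 2, 3, 4, 4, 5, 6, 7, 8, 9, 10
  1, 2, 2, 3, 4, 5, 6, 7, 8, 9, 10, 11
  1, 2, 3, 4, 5, 6, 7, 8, 9, 10, 11, 12

the unique w with this rank table is (2, 11, 10, 4, 5, 8, 1, 7, 9, 12, 6, 3).

Rothe diagram D(w) (33 cells), 7 SE-corners (essential conditions):

[(2, 10, 1), (3, 9, 1), (6, 1, 0), (6, 3, 1), (6, 7, 3), (10, 6, 4), (11, 3, 2)]


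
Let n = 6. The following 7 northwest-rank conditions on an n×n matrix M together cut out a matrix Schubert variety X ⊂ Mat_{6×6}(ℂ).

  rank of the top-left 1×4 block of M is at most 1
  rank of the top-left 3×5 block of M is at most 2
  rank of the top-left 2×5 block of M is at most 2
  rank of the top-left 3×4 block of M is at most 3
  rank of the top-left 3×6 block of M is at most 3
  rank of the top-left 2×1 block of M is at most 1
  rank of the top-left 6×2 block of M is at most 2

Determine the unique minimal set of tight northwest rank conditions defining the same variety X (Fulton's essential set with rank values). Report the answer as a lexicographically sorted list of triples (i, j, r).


Rank table r_w(6×6) implied by the 7 constraints:

  row 1: 1 1 1 1 1 1
  row 2: 1 2 2 2 2 2
  row 3: 1 2 2 2 2 3
  row 4: 1 2 3 3 3 4
  row 5: 1 2 3 4 4 5
  row 6: 1 2 3 4 5 6

so w = (1, 2, 6, 3, 4, 5).

Rothe diagram D(w) (3 cells), 1 SE-corner (essential condition):

[(3, 5, 2)]


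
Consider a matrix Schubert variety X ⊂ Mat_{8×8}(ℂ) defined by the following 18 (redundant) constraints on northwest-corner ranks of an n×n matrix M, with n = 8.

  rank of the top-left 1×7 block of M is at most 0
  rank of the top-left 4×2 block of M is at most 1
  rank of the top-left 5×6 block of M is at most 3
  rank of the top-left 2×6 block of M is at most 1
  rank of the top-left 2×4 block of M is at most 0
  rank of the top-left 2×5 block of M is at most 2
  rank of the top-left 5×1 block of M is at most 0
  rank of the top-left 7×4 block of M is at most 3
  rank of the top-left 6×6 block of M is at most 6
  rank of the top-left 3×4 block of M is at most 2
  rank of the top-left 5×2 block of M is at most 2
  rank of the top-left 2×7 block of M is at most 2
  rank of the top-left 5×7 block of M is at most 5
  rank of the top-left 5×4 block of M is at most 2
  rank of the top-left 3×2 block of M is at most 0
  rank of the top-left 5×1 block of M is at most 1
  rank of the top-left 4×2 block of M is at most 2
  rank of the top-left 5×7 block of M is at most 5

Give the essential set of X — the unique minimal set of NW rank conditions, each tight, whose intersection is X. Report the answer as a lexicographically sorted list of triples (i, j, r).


Rank table r_w(8×8) implied by the 18 constraints:

  0 0 0 0 0 0 0 1
  0 0 0 0 1 1 1 2
  0 0 1 1 2 2 2 3
  0 1 2 2 3 3 3 4
  0 1 2 2 3 3 4 5
  1 2 3 3 4 4 5 6
  1 2 3 3 4 5 6 7
  1 2 3 4 5 6 7 8

hence w(1..8) = (8, 5, 3, 2, 7, 1, 6, 4).

Rothe diagram D(w) (18 cells), 7 SE-corners (essential conditions):

[(1, 7, 0), (2, 4, 0), (3, 2, 0), (5, 1, 0), (5, 4, 2), (5, 6, 3), (7, 4, 3)]


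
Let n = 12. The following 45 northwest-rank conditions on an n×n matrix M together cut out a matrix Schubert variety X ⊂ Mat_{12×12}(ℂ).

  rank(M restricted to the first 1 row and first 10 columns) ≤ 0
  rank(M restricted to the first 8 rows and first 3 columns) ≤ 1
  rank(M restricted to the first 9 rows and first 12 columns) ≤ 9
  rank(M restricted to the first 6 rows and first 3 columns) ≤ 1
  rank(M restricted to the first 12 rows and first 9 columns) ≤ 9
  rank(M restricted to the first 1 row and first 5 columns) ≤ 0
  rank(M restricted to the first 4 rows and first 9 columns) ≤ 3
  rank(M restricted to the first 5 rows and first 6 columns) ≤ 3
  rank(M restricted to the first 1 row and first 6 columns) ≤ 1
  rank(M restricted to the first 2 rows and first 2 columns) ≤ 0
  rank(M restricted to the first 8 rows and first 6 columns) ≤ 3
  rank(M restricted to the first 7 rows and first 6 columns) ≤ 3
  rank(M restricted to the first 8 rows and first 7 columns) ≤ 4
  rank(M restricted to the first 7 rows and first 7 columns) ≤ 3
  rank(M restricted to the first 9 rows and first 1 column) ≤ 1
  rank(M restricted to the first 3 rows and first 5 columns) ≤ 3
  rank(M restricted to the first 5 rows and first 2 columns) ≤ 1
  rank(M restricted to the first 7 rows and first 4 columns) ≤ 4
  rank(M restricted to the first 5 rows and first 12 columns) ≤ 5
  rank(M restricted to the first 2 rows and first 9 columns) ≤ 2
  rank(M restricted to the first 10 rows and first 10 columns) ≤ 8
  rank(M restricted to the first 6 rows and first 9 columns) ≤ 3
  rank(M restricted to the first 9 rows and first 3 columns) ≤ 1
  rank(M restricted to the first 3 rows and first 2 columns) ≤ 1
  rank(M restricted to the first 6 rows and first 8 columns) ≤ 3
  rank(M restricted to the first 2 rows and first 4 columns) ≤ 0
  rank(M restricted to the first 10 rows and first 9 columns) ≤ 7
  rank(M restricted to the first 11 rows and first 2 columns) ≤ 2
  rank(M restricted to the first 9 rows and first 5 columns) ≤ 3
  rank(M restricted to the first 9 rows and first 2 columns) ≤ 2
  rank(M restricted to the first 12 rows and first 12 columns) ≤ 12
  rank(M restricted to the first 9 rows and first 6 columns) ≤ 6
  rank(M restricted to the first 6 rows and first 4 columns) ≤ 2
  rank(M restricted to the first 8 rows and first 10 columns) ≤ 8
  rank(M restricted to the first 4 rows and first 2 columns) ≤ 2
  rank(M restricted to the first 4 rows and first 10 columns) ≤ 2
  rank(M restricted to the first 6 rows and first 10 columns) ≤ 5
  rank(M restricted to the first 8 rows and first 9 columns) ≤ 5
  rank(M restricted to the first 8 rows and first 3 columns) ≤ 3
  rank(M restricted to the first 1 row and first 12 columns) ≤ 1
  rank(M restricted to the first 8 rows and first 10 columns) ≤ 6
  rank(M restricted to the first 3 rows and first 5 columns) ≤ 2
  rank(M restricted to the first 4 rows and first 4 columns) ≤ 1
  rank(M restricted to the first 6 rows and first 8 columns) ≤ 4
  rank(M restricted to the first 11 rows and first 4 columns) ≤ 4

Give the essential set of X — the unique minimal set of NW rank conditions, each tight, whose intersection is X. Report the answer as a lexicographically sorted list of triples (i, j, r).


Recovering R(i,j) via the rank-extension bound from the 45 conditions:

  R[1]: 0  0  0  0  0  0  0  0  0  0  1  1
  R[2]: 0  0  0  0  1  1  1  1  1  1  2  2
  R[3]: 1  1  1  1  2  2  2  2  2  2  3  3
  R[4]: 1  1  1  1  2  2  2  2  2  2  3  4
  R[5]: 1  1  1  2  3  3  3  3  3  3  4  5
  R[6]: 1  1  1  2  3  3  3  3  3  4  5  6
  R[7]: 1  1  1  2  3  3  3  4  4  5  6  7
  R[8]: 1  1  1  2  3  3  4  5  5  6  7  8
  R[9]: 1  1  1  2  3  4  5  6  6  7  8  9
  R[10]: 1  2  2  3  4  5  6  7  7  8  9  10
  R[11]: 1  2  3  4  5  6  7  8  8  9  10  11
  R[12]: 1  2  3  4  5  6  7  8  9  10  11  12

hence w(1..12) = (11, 5, 1, 12, 4, 10, 8, 7, 6, 2, 3, 9).

ℓ(w)=39; the 8 essential cells (i,j,r):

[(1, 10, 0), (2, 4, 0), (4, 4, 1), (4, 10, 2), (6, 9, 3), (7, 7, 3), (8, 6, 3), (9, 3, 1)]


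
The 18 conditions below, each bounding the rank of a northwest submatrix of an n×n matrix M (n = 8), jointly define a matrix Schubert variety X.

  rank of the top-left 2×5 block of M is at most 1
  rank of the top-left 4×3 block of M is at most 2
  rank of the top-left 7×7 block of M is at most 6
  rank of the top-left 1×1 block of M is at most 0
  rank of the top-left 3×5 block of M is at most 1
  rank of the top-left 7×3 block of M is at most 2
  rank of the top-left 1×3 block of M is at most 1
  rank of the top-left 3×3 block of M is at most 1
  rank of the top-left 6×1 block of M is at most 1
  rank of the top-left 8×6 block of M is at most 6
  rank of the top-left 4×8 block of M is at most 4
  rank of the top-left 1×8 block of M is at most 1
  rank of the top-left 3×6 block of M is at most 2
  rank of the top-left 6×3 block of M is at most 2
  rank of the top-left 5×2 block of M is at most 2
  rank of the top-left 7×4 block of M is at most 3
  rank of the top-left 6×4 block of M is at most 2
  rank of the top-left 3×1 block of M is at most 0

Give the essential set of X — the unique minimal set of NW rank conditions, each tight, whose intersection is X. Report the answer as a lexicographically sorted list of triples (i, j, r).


Reconstructing r_w from the 18 given conditions:

  R[1]: 0 1 1 1 1 1 1 1
  R[2]: 0 1 1 1 1 2 2 2
  R[3]: 0 1 1 1 1 2 3 3
  R[4]: 1 2 2 2 2 3 4 4
  R[5]: 1 2 2 2 3 4 5 5
  R[6]: 1 2 2 2 3 4 5 6
  R[7]: 1 2 2 3 4 5 6 7
  R[8]: 1 2 3 4 5 6 7 8

the unique w with this rank table is (2, 6, 7, 1, 5, 8, 4, 3).

|D(w)|=14, |Ess(w)|=4:

[(3, 1, 0), (3, 5, 1), (6, 4, 2), (7, 3, 2)]


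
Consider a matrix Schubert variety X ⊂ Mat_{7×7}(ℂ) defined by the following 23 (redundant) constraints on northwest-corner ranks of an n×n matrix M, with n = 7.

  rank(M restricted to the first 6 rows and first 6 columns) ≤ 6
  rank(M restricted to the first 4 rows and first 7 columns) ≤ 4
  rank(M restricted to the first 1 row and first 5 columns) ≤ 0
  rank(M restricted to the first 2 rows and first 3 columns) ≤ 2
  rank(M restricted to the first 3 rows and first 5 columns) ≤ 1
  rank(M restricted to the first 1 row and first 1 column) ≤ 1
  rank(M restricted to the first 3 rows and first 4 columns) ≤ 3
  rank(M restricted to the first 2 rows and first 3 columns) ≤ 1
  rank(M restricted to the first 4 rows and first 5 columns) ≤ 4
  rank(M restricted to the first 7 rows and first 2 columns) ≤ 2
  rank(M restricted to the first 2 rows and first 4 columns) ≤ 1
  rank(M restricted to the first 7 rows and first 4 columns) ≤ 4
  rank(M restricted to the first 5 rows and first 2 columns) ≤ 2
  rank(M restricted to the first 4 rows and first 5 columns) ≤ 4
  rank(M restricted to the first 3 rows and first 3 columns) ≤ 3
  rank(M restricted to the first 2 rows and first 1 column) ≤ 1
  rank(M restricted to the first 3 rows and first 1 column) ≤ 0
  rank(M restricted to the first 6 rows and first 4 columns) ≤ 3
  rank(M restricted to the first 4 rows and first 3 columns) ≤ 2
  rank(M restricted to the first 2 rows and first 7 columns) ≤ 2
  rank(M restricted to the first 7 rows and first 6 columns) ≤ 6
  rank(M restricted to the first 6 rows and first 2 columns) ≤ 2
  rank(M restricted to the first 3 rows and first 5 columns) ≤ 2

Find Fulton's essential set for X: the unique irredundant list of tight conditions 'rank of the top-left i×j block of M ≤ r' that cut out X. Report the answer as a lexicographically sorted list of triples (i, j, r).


Reconstructing r_w from the 23 given conditions:

  row 1: 0 0 0 0 0 1 1
  row 2: 0 1 1 1 1 2 2
  row 3: 0 1 1 1 1 2 3
  row 4: 1 2 2 2 2 3 4
  row 5: 1 2 3 3 3 4 5
  row 6: 1 2 3 3 4 5 6
  row 7: 1 2 3 4 5 6 7

reading off 1-entries of Δ²R: w = (6, 2, 7, 1, 3, 5, 4).

Fulton essential set (4 of the 11 Rothe cells):

[(1, 5, 0), (3, 1, 0), (3, 5, 1), (6, 4, 3)]


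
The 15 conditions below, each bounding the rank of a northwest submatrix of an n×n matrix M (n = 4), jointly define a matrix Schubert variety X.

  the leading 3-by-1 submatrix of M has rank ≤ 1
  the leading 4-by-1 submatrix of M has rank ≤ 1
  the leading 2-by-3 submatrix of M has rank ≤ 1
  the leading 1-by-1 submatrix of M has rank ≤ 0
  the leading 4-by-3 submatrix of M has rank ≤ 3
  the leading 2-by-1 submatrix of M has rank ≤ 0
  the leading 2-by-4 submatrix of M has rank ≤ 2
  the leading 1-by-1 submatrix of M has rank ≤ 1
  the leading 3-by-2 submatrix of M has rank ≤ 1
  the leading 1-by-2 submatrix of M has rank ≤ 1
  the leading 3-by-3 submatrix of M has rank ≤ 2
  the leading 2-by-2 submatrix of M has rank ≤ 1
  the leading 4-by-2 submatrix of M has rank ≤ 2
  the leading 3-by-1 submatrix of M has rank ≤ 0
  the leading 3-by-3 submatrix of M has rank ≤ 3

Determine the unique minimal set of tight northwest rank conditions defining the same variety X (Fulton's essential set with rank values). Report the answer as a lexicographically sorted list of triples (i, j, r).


Computing R[i][j] = min implied NW-rank bound (n=4, 15 conditions):

  i=1: 0 1 1 1
  i=2: 0 1 1 2
  i=3: 0 1 2 3
  i=4: 1 2 3 4

reading off 1-entries of Δ²R: w = (2, 4, 3, 1).

ℓ(w)=4; the 2 essential cells (i,j,r):

[(2, 3, 1), (3, 1, 0)]


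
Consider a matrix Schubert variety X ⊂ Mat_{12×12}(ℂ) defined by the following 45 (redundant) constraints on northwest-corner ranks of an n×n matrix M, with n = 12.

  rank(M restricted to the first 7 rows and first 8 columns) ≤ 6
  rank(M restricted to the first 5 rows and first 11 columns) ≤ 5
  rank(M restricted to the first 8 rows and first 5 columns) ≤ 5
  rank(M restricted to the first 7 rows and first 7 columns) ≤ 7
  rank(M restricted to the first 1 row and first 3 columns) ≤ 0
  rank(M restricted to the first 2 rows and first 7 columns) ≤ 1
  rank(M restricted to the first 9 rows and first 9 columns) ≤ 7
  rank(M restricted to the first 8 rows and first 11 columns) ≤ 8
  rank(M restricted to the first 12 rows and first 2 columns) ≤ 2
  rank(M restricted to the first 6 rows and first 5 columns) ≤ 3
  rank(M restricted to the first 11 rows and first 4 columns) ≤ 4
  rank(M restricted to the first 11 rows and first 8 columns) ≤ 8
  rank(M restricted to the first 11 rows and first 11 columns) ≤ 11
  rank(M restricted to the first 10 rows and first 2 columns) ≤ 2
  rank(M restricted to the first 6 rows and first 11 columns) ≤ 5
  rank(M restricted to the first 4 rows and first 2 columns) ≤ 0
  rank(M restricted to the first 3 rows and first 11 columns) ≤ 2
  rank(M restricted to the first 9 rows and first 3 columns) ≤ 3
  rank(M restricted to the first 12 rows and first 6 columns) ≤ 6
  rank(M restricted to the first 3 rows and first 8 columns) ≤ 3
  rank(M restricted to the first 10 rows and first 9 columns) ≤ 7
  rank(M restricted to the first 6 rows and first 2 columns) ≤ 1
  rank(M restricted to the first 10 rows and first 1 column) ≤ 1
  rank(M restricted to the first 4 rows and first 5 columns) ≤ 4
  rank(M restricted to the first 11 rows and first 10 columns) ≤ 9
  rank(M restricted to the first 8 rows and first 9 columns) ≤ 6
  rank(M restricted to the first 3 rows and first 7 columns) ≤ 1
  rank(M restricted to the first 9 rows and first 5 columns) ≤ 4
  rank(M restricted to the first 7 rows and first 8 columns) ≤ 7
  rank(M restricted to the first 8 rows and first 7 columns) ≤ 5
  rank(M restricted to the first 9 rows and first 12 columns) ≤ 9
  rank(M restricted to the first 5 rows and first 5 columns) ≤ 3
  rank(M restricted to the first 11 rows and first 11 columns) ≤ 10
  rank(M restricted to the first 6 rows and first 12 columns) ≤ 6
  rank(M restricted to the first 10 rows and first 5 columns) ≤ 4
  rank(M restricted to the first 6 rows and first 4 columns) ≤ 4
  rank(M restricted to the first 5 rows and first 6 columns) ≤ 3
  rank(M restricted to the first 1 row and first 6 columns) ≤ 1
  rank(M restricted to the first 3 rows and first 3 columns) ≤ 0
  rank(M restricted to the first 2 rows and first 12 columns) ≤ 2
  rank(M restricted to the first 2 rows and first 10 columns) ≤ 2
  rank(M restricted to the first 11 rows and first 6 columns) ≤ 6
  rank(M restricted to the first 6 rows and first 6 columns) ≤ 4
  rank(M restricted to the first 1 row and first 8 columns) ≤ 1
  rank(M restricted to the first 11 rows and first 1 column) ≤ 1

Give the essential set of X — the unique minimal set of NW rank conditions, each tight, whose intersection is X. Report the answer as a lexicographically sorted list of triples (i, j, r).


Propagating the 45 rank bounds to every northwest block:

  i=1: 0  0  0  1  1  1  1  1  1  1  1  1
  i=2: 0  0  0  1  1  1  1  2  2  2  2  2
  i=3: 0  0  0  1  1  1  1  2  2  2  2  3
  i=4: 0  0  1  2  2  2  2  3  3  3  3  4
  i=5: 1  1  2  3  3  3  3  4  4  4  4  5
  i=6: 1  1  2  3  3  4  4  5  5  5  5  6
  i=7: 1  2  3  4  4  5  5  6  6  6  6  7
  i=8: 1  2  3  4  4  5  5  6  6  7  7  8
  i=9: 1  2  3  4  4  5  6  7  7  8  8  9
  i=10: 1  2  3  4  4  5  6  7  7  8  9  10
  i=11: 1  2  3  4  5  6  7  8  8  9  10  11
  i=12: 1  2  3  4  5  6  7  8  9  10  11  12

second differences of R give the permutation w = (4, 8, 12, 3, 1, 6, 2, 10, 7, 11, 5, 9).

Rothe diagram D(w) (28 cells), 10 SE-corners (essential conditions):

[(3, 3, 0), (3, 7, 1), (3, 11, 2), (4, 2, 0), (6, 2, 1), (6, 5, 3), (8, 7, 5), (8, 9, 6), (10, 5, 4), (10, 9, 7)]


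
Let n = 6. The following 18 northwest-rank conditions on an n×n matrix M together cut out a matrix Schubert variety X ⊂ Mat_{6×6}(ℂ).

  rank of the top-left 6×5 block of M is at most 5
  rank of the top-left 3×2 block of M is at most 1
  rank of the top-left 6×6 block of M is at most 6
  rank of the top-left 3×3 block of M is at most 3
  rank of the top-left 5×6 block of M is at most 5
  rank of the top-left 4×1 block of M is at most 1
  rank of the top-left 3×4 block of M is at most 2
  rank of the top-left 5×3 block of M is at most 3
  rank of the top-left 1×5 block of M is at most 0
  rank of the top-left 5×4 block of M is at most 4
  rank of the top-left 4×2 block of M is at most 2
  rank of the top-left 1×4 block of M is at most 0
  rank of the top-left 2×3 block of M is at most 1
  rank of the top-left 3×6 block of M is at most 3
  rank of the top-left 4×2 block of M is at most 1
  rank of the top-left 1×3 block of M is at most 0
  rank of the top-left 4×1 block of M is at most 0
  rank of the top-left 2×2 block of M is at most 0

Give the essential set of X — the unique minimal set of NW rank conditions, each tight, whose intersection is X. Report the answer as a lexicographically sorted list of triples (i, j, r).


Rank table r_w(6×6) implied by the 18 constraints:

  0, 0, 0, 0, 0, 1
  0, 0, 1, 1, 1, 2
  0, 1, 2, 2, 2, 3
  0, 1, 2, 3, 3, 4
  1, 2, 3, 4, 4, 5
  1, 2, 3, 4, 5, 6

the unique w with this rank table is (6, 3, 2, 4, 1, 5).

D(w) has 9 cells with 3 SE-corners; essential set:

[(1, 5, 0), (2, 2, 0), (4, 1, 0)]


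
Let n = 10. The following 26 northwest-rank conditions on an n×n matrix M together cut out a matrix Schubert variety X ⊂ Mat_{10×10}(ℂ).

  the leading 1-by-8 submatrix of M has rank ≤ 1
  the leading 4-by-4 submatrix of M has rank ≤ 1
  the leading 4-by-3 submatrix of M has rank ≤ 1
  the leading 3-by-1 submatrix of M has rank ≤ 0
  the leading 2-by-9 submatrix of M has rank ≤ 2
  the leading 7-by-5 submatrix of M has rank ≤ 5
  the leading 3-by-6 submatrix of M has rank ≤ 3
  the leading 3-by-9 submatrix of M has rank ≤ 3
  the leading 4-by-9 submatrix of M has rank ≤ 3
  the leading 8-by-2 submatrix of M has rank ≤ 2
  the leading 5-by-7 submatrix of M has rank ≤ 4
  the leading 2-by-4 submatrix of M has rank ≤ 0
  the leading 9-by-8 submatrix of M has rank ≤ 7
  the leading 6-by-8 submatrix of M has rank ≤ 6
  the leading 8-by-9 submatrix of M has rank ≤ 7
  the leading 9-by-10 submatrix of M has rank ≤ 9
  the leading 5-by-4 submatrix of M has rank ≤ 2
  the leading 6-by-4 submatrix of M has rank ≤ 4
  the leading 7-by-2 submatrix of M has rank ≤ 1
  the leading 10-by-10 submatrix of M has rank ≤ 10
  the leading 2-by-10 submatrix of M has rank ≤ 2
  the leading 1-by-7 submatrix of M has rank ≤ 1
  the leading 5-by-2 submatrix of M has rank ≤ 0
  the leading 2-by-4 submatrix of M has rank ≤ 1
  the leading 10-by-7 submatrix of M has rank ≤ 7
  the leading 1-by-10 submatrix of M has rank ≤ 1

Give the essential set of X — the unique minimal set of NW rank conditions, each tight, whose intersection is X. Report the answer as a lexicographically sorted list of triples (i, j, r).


Reconstructing r_w from the 26 given conditions:

  R[1]: 0  0  0  0  1  1  1  1  1  1
  R[2]: 0  0  0  0  1  2  2  2  2  2
  R[3]: 0  0  1  1  2  3  3  3  3  3
  R[4]: 0  0  1  1  2  3  3  3  3  4
  R[5]: 0  0  1  2  3  4  4  4  4  5
  R[6]: 1  1  2  3  4  5  5  5  5  6
  R[7]: 1  1  2  3  4  5  6  6  6  7
  R[8]: 1  2  3  4  5  6  7  7  7  8
  R[9]: 1  2  3  4  5  6  7  7  8  9
  R[10]: 1  2  3  4  5  6  7  8  9  10

second differences of R give the permutation w = (5, 6, 3, 10, 4, 1, 7, 2, 9, 8).

|D(w)|=20, |Ess(w)|=6:

[(2, 4, 0), (4, 4, 1), (4, 9, 3), (5, 2, 0), (7, 2, 1), (9, 8, 7)]


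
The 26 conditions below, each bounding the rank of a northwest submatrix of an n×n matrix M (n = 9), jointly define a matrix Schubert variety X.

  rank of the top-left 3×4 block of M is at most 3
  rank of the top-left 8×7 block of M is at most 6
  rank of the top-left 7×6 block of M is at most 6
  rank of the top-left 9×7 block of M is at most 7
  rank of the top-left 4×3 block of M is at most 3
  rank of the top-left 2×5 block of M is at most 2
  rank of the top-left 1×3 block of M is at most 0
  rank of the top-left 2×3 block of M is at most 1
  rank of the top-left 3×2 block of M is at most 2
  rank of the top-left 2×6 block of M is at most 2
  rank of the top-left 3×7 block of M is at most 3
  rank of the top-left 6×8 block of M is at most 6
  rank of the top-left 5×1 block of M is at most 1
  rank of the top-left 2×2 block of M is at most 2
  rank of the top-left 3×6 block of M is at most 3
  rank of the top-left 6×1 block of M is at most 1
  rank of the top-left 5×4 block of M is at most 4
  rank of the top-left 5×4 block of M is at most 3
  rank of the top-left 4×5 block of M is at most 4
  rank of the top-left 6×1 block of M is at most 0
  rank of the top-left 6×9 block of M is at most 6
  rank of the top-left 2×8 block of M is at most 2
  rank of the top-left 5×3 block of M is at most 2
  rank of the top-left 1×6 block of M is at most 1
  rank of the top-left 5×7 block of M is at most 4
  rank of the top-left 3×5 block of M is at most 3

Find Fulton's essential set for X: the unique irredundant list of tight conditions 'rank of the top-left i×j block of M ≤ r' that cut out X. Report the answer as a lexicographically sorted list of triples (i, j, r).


Propagating the 26 rank bounds to every northwest block:

  R[1]: 0 0 0 1 1 1 1 1 1
  R[2]: 0 1 1 2 2 2 2 2 2
  R[3]: 0 1 2 3 3 3 3 3 3
  R[4]: 0 1 2 3 4 4 4 4 4
  R[5]: 0 1 2 3 4 4 4 5 5
  R[6]: 0 1 2 3 4 5 5 6 6
  R[7]: 1 2 3 4 5 6 6 7 7
  R[8]: 1 2 3 4 5 6 6 7 8
  R[9]: 1 2 3 4 5 6 7 8 9

hence w(1..9) = (4, 2, 3, 5, 8, 6, 1, 9, 7).

4 SE-corners of the 11-cell Rothe diagram give Ess(w):

[(1, 3, 0), (5, 7, 4), (6, 1, 0), (8, 7, 6)]


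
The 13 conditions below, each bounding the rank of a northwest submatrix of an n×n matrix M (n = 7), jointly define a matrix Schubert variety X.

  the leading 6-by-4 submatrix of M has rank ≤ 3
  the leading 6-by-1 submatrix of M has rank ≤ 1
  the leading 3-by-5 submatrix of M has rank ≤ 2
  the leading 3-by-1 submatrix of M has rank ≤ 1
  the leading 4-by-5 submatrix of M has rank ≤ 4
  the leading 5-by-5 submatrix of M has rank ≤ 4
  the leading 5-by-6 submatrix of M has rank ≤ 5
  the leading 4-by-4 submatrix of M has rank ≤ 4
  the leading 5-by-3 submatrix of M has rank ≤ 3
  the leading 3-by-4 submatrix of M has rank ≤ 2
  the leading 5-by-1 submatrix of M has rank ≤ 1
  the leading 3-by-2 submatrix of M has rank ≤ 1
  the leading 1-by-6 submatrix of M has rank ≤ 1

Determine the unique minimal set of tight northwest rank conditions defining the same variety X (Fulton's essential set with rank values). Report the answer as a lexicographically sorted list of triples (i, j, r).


Rank table r_w(7×7) implied by the 13 constraints:

  R[1]: 1 | 1 | 1 | 1 | 1 | 1 | 1
  R[2]: 1 | 1 | 2 | 2 | 2 | 2 | 2
  R[3]: 1 | 1 | 2 | 2 | 2 | 3 | 3
  R[4]: 1 | 2 | 3 | 3 | 3 | 4 | 4
  R[5]: 1 | 2 | 3 | 3 | 4 | 5 | 5
  R[6]: 1 | 2 | 3 | 3 | 4 | 5 | 6
  R[7]: 1 | 2 | 3 | 4 | 5 | 6 | 7

giving w = (1, 3, 6, 2, 5, 7, 4) via Δ²R.

Rothe diagram D(w) (6 cells), 3 SE-corners (essential conditions):

[(3, 2, 1), (3, 5, 2), (6, 4, 3)]


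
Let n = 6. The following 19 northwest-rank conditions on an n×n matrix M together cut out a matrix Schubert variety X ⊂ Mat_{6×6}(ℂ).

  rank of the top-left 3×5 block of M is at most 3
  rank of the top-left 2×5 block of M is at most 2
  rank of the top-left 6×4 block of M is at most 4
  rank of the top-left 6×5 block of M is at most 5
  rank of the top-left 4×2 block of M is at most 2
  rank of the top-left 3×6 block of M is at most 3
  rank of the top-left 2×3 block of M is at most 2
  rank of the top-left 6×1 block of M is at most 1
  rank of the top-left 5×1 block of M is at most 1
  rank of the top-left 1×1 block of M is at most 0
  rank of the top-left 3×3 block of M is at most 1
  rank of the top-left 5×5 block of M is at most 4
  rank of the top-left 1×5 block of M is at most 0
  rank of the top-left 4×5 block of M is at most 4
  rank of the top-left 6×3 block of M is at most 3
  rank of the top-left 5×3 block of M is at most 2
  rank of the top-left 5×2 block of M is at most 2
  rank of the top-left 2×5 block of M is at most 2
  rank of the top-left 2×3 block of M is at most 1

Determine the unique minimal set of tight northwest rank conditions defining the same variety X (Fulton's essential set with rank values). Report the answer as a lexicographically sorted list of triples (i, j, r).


Propagating the 19 rank bounds to every northwest block:

  row 1: 0  0  0  0  0  1
  row 2: 1  1  1  1  1  2
  row 3: 1  1  1  2  2  3
  row 4: 1  2  2  3  3  4
  row 5: 1  2  2  3  4  5
  row 6: 1  2  3  4  5  6

giving w = (6, 1, 4, 2, 5, 3) via Δ²R.

3 SE-corners of the 8-cell Rothe diagram give Ess(w):

[(1, 5, 0), (3, 3, 1), (5, 3, 2)]


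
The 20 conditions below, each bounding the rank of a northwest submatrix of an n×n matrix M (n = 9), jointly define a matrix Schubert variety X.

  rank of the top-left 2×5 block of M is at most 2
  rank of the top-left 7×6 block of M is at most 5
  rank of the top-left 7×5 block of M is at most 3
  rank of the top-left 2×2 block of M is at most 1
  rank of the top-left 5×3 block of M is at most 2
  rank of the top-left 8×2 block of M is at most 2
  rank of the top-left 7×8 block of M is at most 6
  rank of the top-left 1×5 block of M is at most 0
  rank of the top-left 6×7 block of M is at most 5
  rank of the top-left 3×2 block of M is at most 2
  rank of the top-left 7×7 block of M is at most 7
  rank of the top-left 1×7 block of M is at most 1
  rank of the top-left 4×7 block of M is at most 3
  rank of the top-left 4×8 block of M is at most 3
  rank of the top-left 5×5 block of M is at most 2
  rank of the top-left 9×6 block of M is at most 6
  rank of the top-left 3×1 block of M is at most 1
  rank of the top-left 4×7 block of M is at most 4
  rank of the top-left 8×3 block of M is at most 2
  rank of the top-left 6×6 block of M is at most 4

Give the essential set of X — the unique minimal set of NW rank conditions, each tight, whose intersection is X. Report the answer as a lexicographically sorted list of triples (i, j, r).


Propagating the 20 rank bounds to every northwest block:

  0 | 0 | 0 | 0 | 0 | 1 | 1 | 1 | 1
  1 | 1 | 1 | 1 | 1 | 2 | 2 | 2 | 2
  1 | 2 | 2 | 2 | 2 | 3 | 3 | 3 | 3
  1 | 2 | 2 | 2 | 2 | 3 | 3 | 3 | 4
  1 | 2 | 2 | 2 | 2 | 3 | 4 | 4 | 5
  1 | 2 | 2 | 3 | 3 | 4 | 5 | 5 | 6
  1 | 2 | 2 | 3 | 3 | 4 | 5 | 6 | 7
  1 | 2 | 2 | 3 | 4 | 5 | 6 | 7 | 8
  1 | 2 | 3 | 4 | 5 | 6 | 7 | 8 | 9

second differences of R give the permutation w = (6, 1, 2, 9, 7, 4, 8, 5, 3).

|D(w)|=17, |Ess(w)|=5:

[(1, 5, 0), (4, 8, 3), (5, 5, 2), (7, 5, 3), (8, 3, 2)]


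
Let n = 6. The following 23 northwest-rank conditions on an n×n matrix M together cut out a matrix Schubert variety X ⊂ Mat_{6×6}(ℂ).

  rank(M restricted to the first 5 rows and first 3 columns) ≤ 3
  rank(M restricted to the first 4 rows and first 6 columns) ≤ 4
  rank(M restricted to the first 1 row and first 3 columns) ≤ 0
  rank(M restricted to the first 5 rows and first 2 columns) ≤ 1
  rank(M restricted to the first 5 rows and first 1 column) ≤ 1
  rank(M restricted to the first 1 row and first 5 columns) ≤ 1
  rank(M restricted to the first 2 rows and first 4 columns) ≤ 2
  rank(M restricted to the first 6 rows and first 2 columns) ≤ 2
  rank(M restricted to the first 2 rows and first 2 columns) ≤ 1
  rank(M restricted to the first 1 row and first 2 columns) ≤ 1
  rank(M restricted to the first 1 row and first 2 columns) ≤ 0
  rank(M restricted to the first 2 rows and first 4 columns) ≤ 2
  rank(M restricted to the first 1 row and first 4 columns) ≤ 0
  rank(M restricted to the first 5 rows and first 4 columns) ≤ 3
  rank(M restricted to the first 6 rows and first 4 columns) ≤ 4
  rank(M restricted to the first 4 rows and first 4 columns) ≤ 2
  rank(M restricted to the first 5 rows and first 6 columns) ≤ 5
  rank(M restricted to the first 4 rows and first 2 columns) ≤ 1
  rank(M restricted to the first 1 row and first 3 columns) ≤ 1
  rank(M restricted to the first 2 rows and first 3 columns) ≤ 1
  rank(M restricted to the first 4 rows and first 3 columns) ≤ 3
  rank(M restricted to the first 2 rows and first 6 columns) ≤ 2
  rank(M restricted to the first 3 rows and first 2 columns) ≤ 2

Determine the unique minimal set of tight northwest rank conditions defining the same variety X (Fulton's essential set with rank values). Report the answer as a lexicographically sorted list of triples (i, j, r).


Propagating the 23 rank bounds to every northwest block:

  i=1: 0 0 0 0 1 1
  i=2: 1 1 1 1 2 2
  i=3: 1 1 2 2 3 3
  i=4: 1 1 2 2 3 4
  i=5: 1 1 2 3 4 5
  i=6: 1 2 3 4 5 6

hence w(1..6) = (5, 1, 3, 6, 4, 2).

Fulton essential set (3 of the 8 Rothe cells):

[(1, 4, 0), (4, 4, 2), (5, 2, 1)]
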